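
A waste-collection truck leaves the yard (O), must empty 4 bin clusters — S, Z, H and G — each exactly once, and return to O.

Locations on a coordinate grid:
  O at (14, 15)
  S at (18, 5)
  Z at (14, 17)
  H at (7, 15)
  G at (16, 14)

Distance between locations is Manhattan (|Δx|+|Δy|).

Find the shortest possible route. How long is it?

Minimum total distance: 46.

O - S - Z - H - G - O: 14+16+9+10+3 = 52
O - S - Z - G - H - O: 14+16+5+10+7 = 52
O - S - H - Z - G - O: 14+21+9+5+3 = 52
O - S - H - G - Z - O: 14+21+10+5+2 = 52
O - S - G - Z - H - O: 14+11+5+9+7 = 46
O - S - G - H - Z - O: 14+11+10+9+2 = 46
O - Z - S - H - G - O: 2+16+21+10+3 = 52
O - Z - S - G - H - O: 2+16+11+10+7 = 46
O - Z - H - S - G - O: 2+9+21+11+3 = 46
O - Z - G - S - H - O: 2+5+11+21+7 = 46
O - H - S - Z - G - O: 7+21+16+5+3 = 52
O - H - Z - S - G - O: 7+9+16+11+3 = 46
The minimum is 46.
One optimal route: O → S → G → Z → H → O (or its reverse).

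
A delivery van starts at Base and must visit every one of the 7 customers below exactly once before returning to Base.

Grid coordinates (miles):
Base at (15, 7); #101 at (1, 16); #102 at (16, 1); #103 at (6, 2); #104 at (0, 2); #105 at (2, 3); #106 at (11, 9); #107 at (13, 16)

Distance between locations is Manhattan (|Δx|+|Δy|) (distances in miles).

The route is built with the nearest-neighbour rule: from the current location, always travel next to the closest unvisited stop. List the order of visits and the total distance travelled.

68 miles along Base → #106 → #107 → #101 → #105 → #104 → #103 → #102 → Base.

Base → [#106:6 / #102:7 / #107:11 / #103:14 / #105:17 / #104:20 / #101:23] → #106 (6)
#106 → [#107:9 / #103:12 / #102:13 / #105:15 / #101:17 / #104:18] → #107 (9)
#107 → [#101:12 / #102:18 / #103:21 / #105:24 / #104:27] → #101 (12)
#101 → [#105:14 / #104:15 / #103:19 / #102:30] → #105 (14)
#105 → [#104:3 / #103:5 / #102:16] → #104 (3)
#104 → [#103:6 / #102:17] → #103 (6)
#103 → [#102:11] → #102 (11)
Return #102→Base: 7.
Total = 6 + 9 + 12 + 14 + 3 + 6 + 11 + 7 = 68.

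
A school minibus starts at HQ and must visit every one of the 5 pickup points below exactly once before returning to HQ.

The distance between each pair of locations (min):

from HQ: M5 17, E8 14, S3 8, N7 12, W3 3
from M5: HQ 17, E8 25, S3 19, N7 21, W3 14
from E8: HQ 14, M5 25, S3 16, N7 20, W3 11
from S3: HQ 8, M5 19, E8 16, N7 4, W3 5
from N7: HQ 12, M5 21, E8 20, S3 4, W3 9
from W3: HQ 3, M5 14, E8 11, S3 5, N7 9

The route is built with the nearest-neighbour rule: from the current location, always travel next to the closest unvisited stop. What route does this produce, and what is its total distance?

HQ → [W3:3 / S3:8 / N7:12 / E8:14 / M5:17] → W3 (3)
W3 → [S3:5 / N7:9 / E8:11 / M5:14] → S3 (5)
S3 → [N7:4 / E8:16 / M5:19] → N7 (4)
N7 → [E8:20 / M5:21] → E8 (20)
E8 → [M5:25] → M5 (25)
Return M5→HQ: 17.
Total = 3 + 5 + 4 + 20 + 25 + 17 = 74.

74 min along HQ → W3 → S3 → N7 → E8 → M5 → HQ.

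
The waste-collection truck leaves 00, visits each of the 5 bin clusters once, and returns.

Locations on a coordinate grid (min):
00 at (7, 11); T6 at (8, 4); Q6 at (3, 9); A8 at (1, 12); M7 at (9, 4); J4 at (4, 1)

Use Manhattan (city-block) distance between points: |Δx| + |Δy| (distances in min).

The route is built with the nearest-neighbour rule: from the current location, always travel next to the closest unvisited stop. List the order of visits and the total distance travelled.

Nearest-neighbour total = 42 min; route 00 → Q6 → A8 → J4 → T6 → M7 → 00.

From 00: distances to unvisited — Q6=6, A8=7, T6=8, M7=9, J4=13. Nearest is Q6 (6).
From Q6: distances to unvisited — A8=5, J4=9, T6=10, M7=11. Nearest is A8 (5).
From A8: distances to unvisited — J4=14, T6=15, M7=16. Nearest is J4 (14).
From J4: distances to unvisited — T6=7, M7=8. Nearest is T6 (7).
From T6: distances to unvisited — M7=1. Nearest is M7 (1).
Return M7→00: 9.
Total = 6 + 5 + 14 + 7 + 1 + 9 = 42.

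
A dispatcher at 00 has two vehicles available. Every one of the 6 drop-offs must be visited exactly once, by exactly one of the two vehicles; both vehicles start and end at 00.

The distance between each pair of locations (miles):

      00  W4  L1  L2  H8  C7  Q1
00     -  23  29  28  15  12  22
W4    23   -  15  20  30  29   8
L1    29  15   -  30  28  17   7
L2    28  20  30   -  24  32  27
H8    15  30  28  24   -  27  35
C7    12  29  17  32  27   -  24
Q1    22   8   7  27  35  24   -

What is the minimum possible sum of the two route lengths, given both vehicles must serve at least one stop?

Check every non-empty split of the stops between the two vehicles; for each half take its own optimal tour:
  {W4} + {L1, L2, H8, C7, Q1}: 46 + 102 = 148
  {L1} + {W4, L2, H8, C7, Q1}: 58 + 103 = 161
  {W4, L1} + {L2, H8, C7, Q1}: 67 + 102 = 169
  {L2} + {W4, L1, H8, C7, Q1}: 56 + 89 = 145
  {W4, L2} + {L1, H8, C7, Q1}: 71 + 86 = 157
  {L1, L2} + {W4, H8, C7, Q1}: 87 + 89 = 176
  … (31 splits in total)
  {H8} + {W4, L1, L2, C7, Q1}: 30 + 92 = 122  ← best
Best: vehicle 1 00 → H8 → 00 = 30; vehicle 2 00 → L2 → W4 → Q1 → L1 → C7 → 00 = 92; combined 122.

Minimum combined distance: 122 miles.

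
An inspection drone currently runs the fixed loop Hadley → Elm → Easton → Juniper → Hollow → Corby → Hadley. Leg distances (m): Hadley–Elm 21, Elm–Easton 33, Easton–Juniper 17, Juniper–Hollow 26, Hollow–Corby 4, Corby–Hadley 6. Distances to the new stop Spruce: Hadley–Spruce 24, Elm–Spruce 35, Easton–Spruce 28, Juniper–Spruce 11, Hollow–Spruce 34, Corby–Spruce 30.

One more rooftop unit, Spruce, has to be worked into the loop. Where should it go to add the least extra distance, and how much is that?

Adding 19 m by placing Spruce on the Juniper–Hollow leg.

Insertion cost between consecutive stops i–j is d(i,Spruce) + d(Spruce,j) − d(i,j):
  between Hadley and Elm: 24 + 35 − 21 = 38
  between Elm and Easton: 35 + 28 − 33 = 30
  between Easton and Juniper: 28 + 11 − 17 = 22
  between Juniper and Hollow: 11 + 34 − 26 = 19
  between Hollow and Corby: 34 + 30 − 4 = 60
  between Corby and Hadley: 30 + 24 − 6 = 48
Cheapest insertion is between Juniper and Hollow, adding 19.
New total = 107 + 19 = 126.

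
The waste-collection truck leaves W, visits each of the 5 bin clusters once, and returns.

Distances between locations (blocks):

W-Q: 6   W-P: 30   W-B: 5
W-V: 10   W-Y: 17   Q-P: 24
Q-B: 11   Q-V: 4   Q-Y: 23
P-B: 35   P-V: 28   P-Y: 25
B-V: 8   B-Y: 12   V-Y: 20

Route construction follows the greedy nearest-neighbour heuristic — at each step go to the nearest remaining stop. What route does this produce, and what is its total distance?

95 blocks along W → B → V → Q → Y → P → W.

At W the remaining stops are B 5, Q 6, V 10, Y 17, P 30; go to B.
At B the remaining stops are V 8, Q 11, Y 12, P 35; go to V.
At V the remaining stops are Q 4, Y 20, P 28; go to Q.
At Q the remaining stops are Y 23, P 24; go to Y.
At Y the remaining stops are P 25; go to P.
Return P→W: 30.
Total = 5 + 8 + 4 + 23 + 25 + 30 = 95.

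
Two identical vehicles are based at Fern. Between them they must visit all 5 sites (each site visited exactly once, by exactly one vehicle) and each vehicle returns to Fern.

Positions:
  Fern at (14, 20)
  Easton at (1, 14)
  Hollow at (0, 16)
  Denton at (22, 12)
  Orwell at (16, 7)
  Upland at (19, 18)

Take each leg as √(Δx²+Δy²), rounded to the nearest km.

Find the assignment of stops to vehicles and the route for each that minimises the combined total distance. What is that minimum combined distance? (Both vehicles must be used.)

63 km — the smallest possible combined total.

Try each way of splitting the stops between the two vehicles (each non-empty) and, for each split, find the best tour for each vehicle:
  {Easton} + {Hollow, Denton, Orwell, Upland}: 28 + 53 = 81
  {Hollow} + {Easton, Denton, Orwell, Upland}: 30 + 51 = 81
  {Easton, Hollow} + {Denton, Orwell, Upland}: 31 + 33 = 64
  {Denton} + {Easton, Hollow, Orwell, Upland}: 22 + 50 = 72
  {Easton, Denton} + {Hollow, Orwell, Upland}: 46 + 49 = 95
  {Hollow, Denton} + {Easton, Orwell, Upland}: 48 + 47 = 95
  … (15 splits in total)
  {Easton, Hollow, Denton, Orwell} + {Upland}: 53 + 10 = 63  ← best
Best: vehicle 1 Fern → Easton → Hollow → Orwell → Denton → Fern = 53; vehicle 2 Fern → Upland → Fern = 10; combined 63.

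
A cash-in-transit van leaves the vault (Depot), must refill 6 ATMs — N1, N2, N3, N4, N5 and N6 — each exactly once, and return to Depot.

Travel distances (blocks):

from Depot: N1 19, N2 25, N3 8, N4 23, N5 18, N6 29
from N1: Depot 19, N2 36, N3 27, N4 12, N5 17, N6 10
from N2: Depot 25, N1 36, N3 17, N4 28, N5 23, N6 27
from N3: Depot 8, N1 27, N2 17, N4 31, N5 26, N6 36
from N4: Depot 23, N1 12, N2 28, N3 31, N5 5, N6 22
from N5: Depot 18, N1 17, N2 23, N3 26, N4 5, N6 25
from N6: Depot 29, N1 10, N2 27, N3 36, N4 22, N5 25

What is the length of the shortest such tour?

There are 360 distinct closed tours to check (reversals are equivalent).
Depot-N1-N2-N3-N4-N5-N6-Depot: 19+36+17+31+5+25+29 = 162
Depot-N1-N2-N3-N4-N6-N5-Depot: 19+36+17+31+22+25+18 = 168
Depot-N1-N2-N3-N5-N4-N6-Depot: 19+36+17+26+5+22+29 = 154
Depot-N1-N2-N3-N5-N6-N4-Depot: 19+36+17+26+25+22+23 = 168
Depot-N1-N2-N3-N6-N4-N5-Depot: 19+36+17+36+22+5+18 = 153
Depot-N1-N2-N3-N6-N5-N4-Depot: 19+36+17+36+25+5+23 = 161
Depot-N1-N2-N4-N3-N5-N6-Depot: 19+36+28+31+26+25+29 = 194
Depot-N1-N2-N4-N3-N6-N5-Depot: 19+36+28+31+36+25+18 = 193
… (352 more)
Depot-N3-N2-N6-N1-N4-N5-Depot: 8+17+27+10+12+5+18 = 97  ← best
The minimum is 97.
One optimal route: Depot → N3 → N2 → N6 → N1 → N4 → N5 → Depot (or its reverse).

97 blocks — the shortest possible round trip.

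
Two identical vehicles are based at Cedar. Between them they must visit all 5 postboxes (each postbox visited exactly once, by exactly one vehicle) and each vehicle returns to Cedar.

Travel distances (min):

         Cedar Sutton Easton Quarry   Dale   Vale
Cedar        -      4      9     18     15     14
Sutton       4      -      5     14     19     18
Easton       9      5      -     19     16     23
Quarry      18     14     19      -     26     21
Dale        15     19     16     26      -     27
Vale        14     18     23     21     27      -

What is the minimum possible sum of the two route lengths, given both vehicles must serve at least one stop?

There are 2^4 − 1 = 15 ways to divide the 5 stops into two non-empty groups. For each, the best each vehicle can do is its own shortest tour through its group:
  {Sutton} + {Easton, Quarry, Dale, Vale}: 8 + 85 = 93
  {Easton} + {Sutton, Quarry, Dale, Vale}: 18 + 81 = 99
  {Sutton, Easton} + {Quarry, Dale, Vale}: 18 + 76 = 94
  {Quarry} + {Sutton, Easton, Dale, Vale}: 36 + 66 = 102
  {Sutton, Quarry} + {Easton, Dale, Vale}: 36 + 66 = 102
  {Easton, Quarry} + {Sutton, Dale, Vale}: 46 + 64 = 110
  … (15 splits in total)
Best: vehicle 1 Cedar → Sutton → Cedar = 8; vehicle 2 Cedar → Dale → Easton → Quarry → Vale → Cedar = 85; combined 93.

Minimum combined distance: 93 min.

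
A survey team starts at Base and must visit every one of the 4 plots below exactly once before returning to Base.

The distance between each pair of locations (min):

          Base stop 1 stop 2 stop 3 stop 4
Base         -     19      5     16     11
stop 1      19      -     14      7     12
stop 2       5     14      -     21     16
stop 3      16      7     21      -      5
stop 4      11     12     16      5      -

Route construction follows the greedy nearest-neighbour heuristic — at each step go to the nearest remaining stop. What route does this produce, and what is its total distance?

At Base the remaining stops are stop 2 5, stop 4 11, stop 3 16, stop 1 19; go to stop 2.
At stop 2 the remaining stops are stop 1 14, stop 4 16, stop 3 21; go to stop 1.
At stop 1 the remaining stops are stop 3 7, stop 4 12; go to stop 3.
At stop 3 the remaining stops are stop 4 5; go to stop 4.
Return stop 4→Base: 11.
Total = 5 + 14 + 7 + 5 + 11 = 42.

Nearest-neighbour total = 42 min; route Base → stop 2 → stop 1 → stop 3 → stop 4 → Base.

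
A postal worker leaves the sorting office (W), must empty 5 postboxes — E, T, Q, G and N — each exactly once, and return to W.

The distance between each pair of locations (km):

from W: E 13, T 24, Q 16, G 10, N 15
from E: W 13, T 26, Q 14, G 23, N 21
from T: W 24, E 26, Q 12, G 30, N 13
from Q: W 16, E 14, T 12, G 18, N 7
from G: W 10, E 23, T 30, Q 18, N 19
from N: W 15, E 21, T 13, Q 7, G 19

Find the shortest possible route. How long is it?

W→E→T→Q→G→N→W: 13+26+12+18+19+15 = 103
W→E→T→Q→N→G→W: 13+26+12+7+19+10 = 87
W→E→T→G→Q→N→W: 13+26+30+18+7+15 = 109
W→E→T→G→N→Q→W: 13+26+30+19+7+16 = 111
W→E→T→N→Q→G→W: 13+26+13+7+18+10 = 87
W→E→T→N→G→Q→W: 13+26+13+19+18+16 = 105
W→E→Q→T→G→N→W: 13+14+12+30+19+15 = 103
W→E→Q→T→N→G→W: 13+14+12+13+19+10 = 81
W→E→Q→G→T→N→W: 13+14+18+30+13+15 = 103
W→E→Q→G→N→T→W: 13+14+18+19+13+24 = 101
W→E→Q→N→T→G→W: 13+14+7+13+30+10 = 87
W→E→Q→N→G→T→W: 13+14+7+19+30+24 = 107
W→E→G→T→Q→N→W: 13+23+30+12+7+15 = 100
W→E→G→T→N→Q→W: 13+23+30+13+7+16 = 102
… (46 more)
The minimum is 81.
One optimal route: W → E → Q → T → N → G → W (or its reverse).

Shortest round trip = 81 km.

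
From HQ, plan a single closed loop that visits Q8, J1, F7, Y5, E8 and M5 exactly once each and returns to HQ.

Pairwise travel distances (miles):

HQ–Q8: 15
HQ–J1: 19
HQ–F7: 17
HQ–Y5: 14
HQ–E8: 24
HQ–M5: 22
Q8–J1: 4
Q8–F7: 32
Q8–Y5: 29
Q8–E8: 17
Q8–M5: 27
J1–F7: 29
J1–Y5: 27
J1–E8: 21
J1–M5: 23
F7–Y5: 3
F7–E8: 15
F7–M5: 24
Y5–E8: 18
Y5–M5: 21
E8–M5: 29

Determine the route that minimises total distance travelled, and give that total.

There are 360 distinct closed tours to check (reversals are equivalent).
HQ-Q8-J1-F7-Y5-E8-M5-HQ: 15+4+29+3+18+29+22 = 120
HQ-Q8-J1-F7-Y5-M5-E8-HQ: 15+4+29+3+21+29+24 = 125
HQ-Q8-J1-F7-E8-Y5-M5-HQ: 15+4+29+15+18+21+22 = 124
HQ-Q8-J1-F7-E8-M5-Y5-HQ: 15+4+29+15+29+21+14 = 127
HQ-Q8-J1-F7-M5-Y5-E8-HQ: 15+4+29+24+21+18+24 = 135
HQ-Q8-J1-F7-M5-E8-Y5-HQ: 15+4+29+24+29+18+14 = 133
HQ-Q8-J1-Y5-F7-E8-M5-HQ: 15+4+27+3+15+29+22 = 115
HQ-Q8-J1-Y5-F7-M5-E8-HQ: 15+4+27+3+24+29+24 = 126
… (352 more)
HQ-Y5-F7-E8-Q8-J1-M5-HQ: 14+3+15+17+4+23+22 = 98  ← best
The minimum is 98.
One optimal route: HQ → Y5 → F7 → E8 → Q8 → J1 → M5 → HQ (or its reverse).

98 miles — the shortest possible round trip.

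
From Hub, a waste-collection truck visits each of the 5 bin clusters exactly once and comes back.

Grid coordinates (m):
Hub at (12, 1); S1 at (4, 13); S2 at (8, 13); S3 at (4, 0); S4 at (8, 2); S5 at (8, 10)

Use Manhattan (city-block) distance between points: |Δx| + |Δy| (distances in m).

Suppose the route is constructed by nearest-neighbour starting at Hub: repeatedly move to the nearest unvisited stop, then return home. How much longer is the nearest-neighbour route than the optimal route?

The nearest-neighbour route is 2 m longer than optimal.

From Hub: S4=5, S3=9, S5=13, S2=16, S1=20 → choose S4 (5).
From S4: S3=6, S5=8, S2=11, S1=15 → choose S3 (6).
From S3: S1=13, S5=14, S2=17 → choose S1 (13).
From S1: S2=4, S5=7 → choose S2 (4).
From S2: S5=3 → choose S5 (3).
NN route Hub → S4 → S3 → S1 → S2 → S5 → Hub costs 44.
Optimal: Hub → S3 → S1 → S2 → S5 → S4 → Hub costs 42 (by enumerating all 60 distinct tours).
Excess = 44 − 42 = 2.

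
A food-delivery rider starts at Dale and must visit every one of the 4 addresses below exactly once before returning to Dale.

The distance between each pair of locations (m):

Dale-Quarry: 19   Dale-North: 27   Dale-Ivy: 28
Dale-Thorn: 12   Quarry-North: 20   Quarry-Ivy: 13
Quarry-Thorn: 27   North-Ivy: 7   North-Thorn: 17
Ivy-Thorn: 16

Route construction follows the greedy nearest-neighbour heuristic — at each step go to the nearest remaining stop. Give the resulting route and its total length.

74 m along Dale → Thorn → Ivy → North → Quarry → Dale.

From Dale: distances to unvisited — Thorn=12, Quarry=19, North=27, Ivy=28. Nearest is Thorn (12).
From Thorn: distances to unvisited — Ivy=16, North=17, Quarry=27. Nearest is Ivy (16).
From Ivy: distances to unvisited — North=7, Quarry=13. Nearest is North (7).
From North: distances to unvisited — Quarry=20. Nearest is Quarry (20).
Return Quarry→Dale: 19.
Total = 12 + 16 + 7 + 20 + 19 = 74.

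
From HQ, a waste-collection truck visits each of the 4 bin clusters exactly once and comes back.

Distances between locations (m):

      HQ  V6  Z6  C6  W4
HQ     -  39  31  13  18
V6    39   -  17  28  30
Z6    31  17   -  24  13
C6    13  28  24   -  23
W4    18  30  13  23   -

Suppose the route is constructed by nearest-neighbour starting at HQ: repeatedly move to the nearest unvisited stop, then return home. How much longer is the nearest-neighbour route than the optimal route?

16 m longer than the optimal tour.

HQ: C6=13, W4=18, Z6=31, V6=39 ⇒ C6
C6: W4=23, Z6=24, V6=28 ⇒ W4
W4: Z6=13, V6=30 ⇒ Z6
Z6: V6=17 ⇒ V6
NN route HQ → C6 → W4 → Z6 → V6 → HQ costs 105.
Optimal: HQ → C6 → V6 → Z6 → W4 → HQ costs 89 (by enumerating all 12 distinct tours).
Excess = 105 − 89 = 16.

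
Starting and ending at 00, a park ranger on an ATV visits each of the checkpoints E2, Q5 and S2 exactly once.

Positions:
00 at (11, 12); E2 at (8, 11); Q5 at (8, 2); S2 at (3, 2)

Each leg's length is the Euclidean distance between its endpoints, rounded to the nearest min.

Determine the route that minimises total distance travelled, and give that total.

00 → E2 → Q5 → S2 → 00: 3+9+5+13 = 30
00 → E2 → S2 → Q5 → 00: 3+10+5+10 = 28
00 → Q5 → E2 → S2 → 00: 10+9+10+13 = 42
The minimum is 28.
One optimal route: 00 → E2 → S2 → Q5 → 00 (or its reverse).

Shortest round trip = 28 min.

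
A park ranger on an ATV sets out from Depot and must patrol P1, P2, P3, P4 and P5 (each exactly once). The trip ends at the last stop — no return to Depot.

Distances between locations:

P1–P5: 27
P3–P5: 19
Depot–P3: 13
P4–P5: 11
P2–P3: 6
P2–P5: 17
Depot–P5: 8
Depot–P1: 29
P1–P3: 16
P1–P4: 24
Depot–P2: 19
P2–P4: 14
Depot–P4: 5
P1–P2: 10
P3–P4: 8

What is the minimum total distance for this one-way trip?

Shortest open route: 43.

There are 5! = 120 possible orderings.
Depot → P1 → P2 → P3 → P4 → P5: 29+10+6+8+11 = 64
Depot → P1 → P2 → P3 → P5 → P4: 29+10+6+19+11 = 75
Depot → P1 → P2 → P4 → P3 → P5: 29+10+14+8+19 = 80
Depot → P1 → P2 → P4 → P5 → P3: 29+10+14+11+19 = 83
Depot → P1 → P2 → P5 → P3 → P4: 29+10+17+19+8 = 83
Depot → P1 → P2 → P5 → P4 → P3: 29+10+17+11+8 = 75
Depot → P1 → P3 → P2 → P4 → P5: 29+16+6+14+11 = 76
Depot → P1 → P3 → P2 → P5 → P4: 29+16+6+17+11 = 79
Depot → P1 → P3 → P4 → P2 → P5: 29+16+8+14+17 = 84
Depot → P1 → P3 → P4 → P5 → P2: 29+16+8+11+17 = 81
Depot → P1 → P3 → P5 → P2 → P4: 29+16+19+17+14 = 95
Depot → P1 → P3 → P5 → P4 → P2: 29+16+19+11+14 = 89
Depot → P1 → P4 → P2 → P3 → P5: 29+24+14+6+19 = 92
Depot → P1 → P4 → P2 → P5 → P3: 29+24+14+17+19 = 103
… (106 more)
Depot → P5 → P4 → P3 → P2 → P1: 8+11+8+6+10 = 43  ← best
The minimum is 43.
One shortest path: Depot → P5 → P4 → P3 → P2 → P1.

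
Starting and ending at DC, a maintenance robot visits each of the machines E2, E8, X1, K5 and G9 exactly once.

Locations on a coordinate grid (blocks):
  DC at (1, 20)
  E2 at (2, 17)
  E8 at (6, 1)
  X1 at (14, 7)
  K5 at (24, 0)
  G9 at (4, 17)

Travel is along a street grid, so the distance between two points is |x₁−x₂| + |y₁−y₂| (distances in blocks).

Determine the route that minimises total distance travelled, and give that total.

Shortest round trip = 86 blocks.

DC - E2 - E8 - X1 - K5 - G9 - DC: 4+20+14+17+37+6 = 98
DC - E2 - E8 - X1 - G9 - K5 - DC: 4+20+14+20+37+43 = 138
DC - E2 - E8 - K5 - X1 - G9 - DC: 4+20+19+17+20+6 = 86
DC - E2 - E8 - K5 - G9 - X1 - DC: 4+20+19+37+20+26 = 126
DC - E2 - E8 - G9 - X1 - K5 - DC: 4+20+18+20+17+43 = 122
DC - E2 - E8 - G9 - K5 - X1 - DC: 4+20+18+37+17+26 = 122
DC - E2 - X1 - E8 - K5 - G9 - DC: 4+22+14+19+37+6 = 102
DC - E2 - X1 - E8 - G9 - K5 - DC: 4+22+14+18+37+43 = 138
DC - E2 - X1 - K5 - E8 - G9 - DC: 4+22+17+19+18+6 = 86
DC - E2 - X1 - K5 - G9 - E8 - DC: 4+22+17+37+18+24 = 122
DC - E2 - X1 - G9 - E8 - K5 - DC: 4+22+20+18+19+43 = 126
DC - E2 - X1 - G9 - K5 - E8 - DC: 4+22+20+37+19+24 = 126
DC - E2 - K5 - E8 - X1 - G9 - DC: 4+39+19+14+20+6 = 102
DC - E2 - K5 - E8 - G9 - X1 - DC: 4+39+19+18+20+26 = 126
… (46 more)
The minimum is 86.
One optimal route: DC → E2 → E8 → K5 → X1 → G9 → DC (or its reverse).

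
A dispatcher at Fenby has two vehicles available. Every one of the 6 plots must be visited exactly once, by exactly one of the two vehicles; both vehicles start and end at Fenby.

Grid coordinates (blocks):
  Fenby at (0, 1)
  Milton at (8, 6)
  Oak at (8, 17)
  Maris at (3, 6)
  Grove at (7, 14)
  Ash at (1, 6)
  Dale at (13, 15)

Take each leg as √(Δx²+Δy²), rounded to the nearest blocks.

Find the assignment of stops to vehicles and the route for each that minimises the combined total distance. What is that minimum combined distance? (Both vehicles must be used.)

52 blocks — the smallest possible combined total.

Check every non-empty split of the stops between the two vehicles; for each half take its own optimal tour:
  {Milton} + {Oak, Maris, Grove, Ash, Dale}: 18 + 42 = 60
  {Oak} + {Milton, Maris, Grove, Ash, Dale}: 36 + 41 = 77
  {Milton, Oak} + {Maris, Grove, Ash, Dale}: 38 + 40 = 78
  {Maris} + {Milton, Oak, Grove, Ash, Dale}: 12 + 42 = 54
  {Milton, Maris} + {Oak, Grove, Ash, Dale}: 20 + 42 = 62
  {Oak, Maris} + {Milton, Grove, Ash, Dale}: 36 + 40 = 76
  … (31 splits in total)
  {Ash} + {Milton, Oak, Maris, Grove, Dale}: 10 + 42 = 52  ← best
Best: vehicle 1 Fenby → Ash → Fenby = 10; vehicle 2 Fenby → Milton → Dale → Oak → Grove → Maris → Fenby = 42; combined 52.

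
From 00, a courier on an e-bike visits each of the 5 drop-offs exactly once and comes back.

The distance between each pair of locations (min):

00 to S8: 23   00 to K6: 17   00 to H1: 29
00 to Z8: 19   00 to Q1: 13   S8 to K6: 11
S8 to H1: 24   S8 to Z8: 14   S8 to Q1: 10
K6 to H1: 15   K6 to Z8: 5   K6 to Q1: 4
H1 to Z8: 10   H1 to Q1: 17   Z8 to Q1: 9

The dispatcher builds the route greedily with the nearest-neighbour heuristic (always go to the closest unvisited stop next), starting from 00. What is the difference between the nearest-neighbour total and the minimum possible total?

1 min longer than the optimal tour.

00: Q1=13, K6=17, Z8=19, S8=23, H1=29 ⇒ Q1
Q1: K6=4, Z8=9, S8=10, H1=17 ⇒ K6
K6: Z8=5, S8=11, H1=15 ⇒ Z8
Z8: H1=10, S8=14 ⇒ H1
H1: S8=24 ⇒ S8
NN route 00 → Q1 → K6 → Z8 → H1 → S8 → 00 costs 79.
Optimal: 00 → H1 → Z8 → K6 → S8 → Q1 → 00 costs 78 (by enumerating all 60 distinct tours).
Excess = 79 − 78 = 1.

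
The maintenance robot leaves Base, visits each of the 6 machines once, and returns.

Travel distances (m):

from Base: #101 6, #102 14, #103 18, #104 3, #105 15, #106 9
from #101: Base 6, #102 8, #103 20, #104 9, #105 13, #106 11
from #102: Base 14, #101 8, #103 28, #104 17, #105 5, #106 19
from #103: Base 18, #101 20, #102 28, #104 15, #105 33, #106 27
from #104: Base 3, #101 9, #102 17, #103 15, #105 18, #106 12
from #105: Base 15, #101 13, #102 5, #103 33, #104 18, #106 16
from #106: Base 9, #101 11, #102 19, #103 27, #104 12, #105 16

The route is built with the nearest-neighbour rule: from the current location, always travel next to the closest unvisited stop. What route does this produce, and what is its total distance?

At Base the remaining stops are #104 3, #101 6, #106 9, #102 14, #105 15, #103 18; go to #104.
At #104 the remaining stops are #101 9, #106 12, #103 15, #102 17, #105 18; go to #101.
At #101 the remaining stops are #102 8, #106 11, #105 13, #103 20; go to #102.
At #102 the remaining stops are #105 5, #106 19, #103 28; go to #105.
At #105 the remaining stops are #106 16, #103 33; go to #106.
At #106 the remaining stops are #103 27; go to #103.
Return #103→Base: 18.
Total = 3 + 9 + 8 + 5 + 16 + 27 + 18 = 86.

Total distance 86 m via the nearest-neighbour route Base → #104 → #101 → #102 → #105 → #106 → #103 → Base.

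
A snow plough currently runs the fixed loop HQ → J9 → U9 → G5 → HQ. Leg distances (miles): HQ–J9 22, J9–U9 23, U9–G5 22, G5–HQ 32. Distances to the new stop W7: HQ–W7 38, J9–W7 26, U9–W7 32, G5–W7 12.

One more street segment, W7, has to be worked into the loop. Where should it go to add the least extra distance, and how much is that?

Insertion cost between consecutive stops i–j is d(i,W7) + d(W7,j) − d(i,j):
  between HQ and J9: 38 + 26 − 22 = 42
  between J9 and U9: 26 + 32 − 23 = 35
  between U9 and G5: 32 + 12 − 22 = 22
  between G5 and HQ: 12 + 38 − 32 = 18
Cheapest insertion is between G5 and HQ, adding 18.
New total = 99 + 18 = 117.

+18 miles — insert W7 between G5 and HQ.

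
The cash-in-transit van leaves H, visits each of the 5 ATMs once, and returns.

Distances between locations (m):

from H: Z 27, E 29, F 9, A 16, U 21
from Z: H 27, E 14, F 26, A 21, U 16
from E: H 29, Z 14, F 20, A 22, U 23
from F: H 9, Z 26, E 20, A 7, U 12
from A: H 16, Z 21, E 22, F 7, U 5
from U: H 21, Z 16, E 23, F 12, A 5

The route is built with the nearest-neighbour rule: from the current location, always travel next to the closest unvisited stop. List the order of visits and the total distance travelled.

Total distance 80 m via the nearest-neighbour route H → F → A → U → Z → E → H.

From H: distances to unvisited — F=9, A=16, U=21, Z=27, E=29. Nearest is F (9).
From F: distances to unvisited — A=7, U=12, E=20, Z=26. Nearest is A (7).
From A: distances to unvisited — U=5, Z=21, E=22. Nearest is U (5).
From U: distances to unvisited — Z=16, E=23. Nearest is Z (16).
From Z: distances to unvisited — E=14. Nearest is E (14).
Return E→H: 29.
Total = 9 + 7 + 5 + 16 + 14 + 29 = 80.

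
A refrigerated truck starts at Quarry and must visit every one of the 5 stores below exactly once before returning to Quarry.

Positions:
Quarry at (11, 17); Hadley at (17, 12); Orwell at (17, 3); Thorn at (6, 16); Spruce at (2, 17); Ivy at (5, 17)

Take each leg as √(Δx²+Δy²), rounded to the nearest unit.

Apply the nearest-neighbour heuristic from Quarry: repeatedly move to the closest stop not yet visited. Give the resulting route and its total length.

Quarry → [Thorn:5 / Ivy:6 / Hadley:8 / Spruce:9 / Orwell:15] → Thorn (5)
Thorn → [Ivy:1 / Spruce:4 / Hadley:12 / Orwell:17] → Ivy (1)
Ivy → [Spruce:3 / Hadley:13 / Orwell:18] → Spruce (3)
Spruce → [Hadley:16 / Orwell:21] → Hadley (16)
Hadley → [Orwell:9] → Orwell (9)
Return Orwell→Quarry: 15.
Total = 5 + 1 + 3 + 16 + 9 + 15 = 49.

Nearest-neighbour total = 49; route Quarry → Thorn → Ivy → Spruce → Hadley → Orwell → Quarry.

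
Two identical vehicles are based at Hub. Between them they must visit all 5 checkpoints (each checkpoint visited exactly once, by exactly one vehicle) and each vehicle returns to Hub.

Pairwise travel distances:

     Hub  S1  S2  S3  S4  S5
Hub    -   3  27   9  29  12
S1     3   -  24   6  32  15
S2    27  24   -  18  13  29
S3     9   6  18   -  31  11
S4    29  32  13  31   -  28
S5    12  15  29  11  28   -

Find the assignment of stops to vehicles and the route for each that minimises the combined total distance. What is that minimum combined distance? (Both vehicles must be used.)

Check every non-empty split of the stops between the two vehicles; for each half take its own optimal tour:
  {S1} + {S2, S3, S4, S5}: 6 + 80 = 86
  {S2} + {S1, S3, S4, S5}: 54 + 77 = 131
  {S1, S2} + {S3, S4, S5}: 54 + 77 = 131
  {S3} + {S1, S2, S4, S5}: 18 + 80 = 98
  {S1, S3} + {S2, S4, S5}: 18 + 80 = 98
  {S2, S3} + {S1, S4, S5}: 54 + 75 = 129
  … (15 splits in total)
Best: vehicle 1 Hub → S1 → Hub = 6; vehicle 2 Hub → S3 → S2 → S4 → S5 → Hub = 80; combined 86.

86 — the smallest possible combined total.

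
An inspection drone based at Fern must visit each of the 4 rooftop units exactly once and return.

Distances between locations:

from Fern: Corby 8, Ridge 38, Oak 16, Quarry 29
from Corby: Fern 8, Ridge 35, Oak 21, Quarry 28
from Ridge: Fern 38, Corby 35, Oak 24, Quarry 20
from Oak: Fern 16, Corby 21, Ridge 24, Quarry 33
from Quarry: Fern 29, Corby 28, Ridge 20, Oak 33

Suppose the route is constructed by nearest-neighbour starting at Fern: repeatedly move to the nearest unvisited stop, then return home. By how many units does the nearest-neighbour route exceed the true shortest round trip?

The nearest-neighbour route is 6 longer than optimal.

Fern: Corby=8, Oak=16, Quarry=29, Ridge=38 ⇒ Corby
Corby: Oak=21, Quarry=28, Ridge=35 ⇒ Oak
Oak: Ridge=24, Quarry=33 ⇒ Ridge
Ridge: Quarry=20 ⇒ Quarry
NN route Fern → Corby → Oak → Ridge → Quarry → Fern costs 102.
Optimal: Fern → Corby → Quarry → Ridge → Oak → Fern costs 96 (by enumerating all 12 distinct tours).
Excess = 102 − 96 = 6.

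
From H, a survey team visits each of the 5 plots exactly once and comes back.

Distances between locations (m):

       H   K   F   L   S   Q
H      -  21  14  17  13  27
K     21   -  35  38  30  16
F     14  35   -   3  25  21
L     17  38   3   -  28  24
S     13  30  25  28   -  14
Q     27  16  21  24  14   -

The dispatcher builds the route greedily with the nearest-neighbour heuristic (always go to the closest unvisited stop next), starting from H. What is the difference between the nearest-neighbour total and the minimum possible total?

The nearest-neighbour route is 2 m longer than optimal.

H: S=13, F=14, L=17, K=21, Q=27 ⇒ S
S: Q=14, F=25, L=28, K=30 ⇒ Q
Q: K=16, F=21, L=24 ⇒ K
K: F=35, L=38 ⇒ F
F: L=3 ⇒ L
NN route H → S → Q → K → F → L → H costs 98.
Optimal: H → K → Q → S → F → L → H costs 96 (by enumerating all 60 distinct tours).
Excess = 98 − 96 = 2.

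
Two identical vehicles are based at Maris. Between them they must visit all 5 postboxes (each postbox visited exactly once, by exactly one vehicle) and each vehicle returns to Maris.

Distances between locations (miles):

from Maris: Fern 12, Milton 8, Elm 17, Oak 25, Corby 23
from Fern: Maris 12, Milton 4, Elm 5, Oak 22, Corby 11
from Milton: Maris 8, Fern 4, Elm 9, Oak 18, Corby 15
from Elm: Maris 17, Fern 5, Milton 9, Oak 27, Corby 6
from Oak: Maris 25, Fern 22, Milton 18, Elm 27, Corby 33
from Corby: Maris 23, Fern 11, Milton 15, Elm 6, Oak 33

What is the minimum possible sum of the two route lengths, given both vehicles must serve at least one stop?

Minimum combined distance: 96 miles.

There are 2^4 − 1 = 15 ways to divide the 5 stops into two non-empty groups. For each, the best each vehicle can do is its own shortest tour through its group:
  {Fern} + {Milton, Elm, Oak, Corby}: 24 + 81 = 105
  {Milton} + {Fern, Elm, Oak, Corby}: 16 + 81 = 97
  {Fern, Milton} + {Elm, Oak, Corby}: 24 + 81 = 105
  {Elm} + {Fern, Milton, Oak, Corby}: 34 + 81 = 115
  {Fern, Elm} + {Milton, Oak, Corby}: 34 + 81 = 115
  {Milton, Elm} + {Fern, Oak, Corby}: 34 + 81 = 115
  … (15 splits in total)
  {Oak} + {Fern, Milton, Elm, Corby}: 50 + 46 = 96  ← best
Best: vehicle 1 Maris → Oak → Maris = 50; vehicle 2 Maris → Fern → Elm → Corby → Milton → Maris = 46; combined 96.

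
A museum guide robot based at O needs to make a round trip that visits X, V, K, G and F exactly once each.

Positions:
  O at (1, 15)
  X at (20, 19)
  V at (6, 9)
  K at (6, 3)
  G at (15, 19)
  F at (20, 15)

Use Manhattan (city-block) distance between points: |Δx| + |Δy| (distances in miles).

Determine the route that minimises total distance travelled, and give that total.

O - X - V - K - G - F - O: 23+24+6+25+9+19 = 106
O - X - V - K - F - G - O: 23+24+6+26+9+18 = 106
O - X - V - G - K - F - O: 23+24+19+25+26+19 = 136
O - X - V - G - F - K - O: 23+24+19+9+26+17 = 118
O - X - V - F - K - G - O: 23+24+20+26+25+18 = 136
O - X - V - F - G - K - O: 23+24+20+9+25+17 = 118
O - X - K - V - G - F - O: 23+30+6+19+9+19 = 106
O - X - K - V - F - G - O: 23+30+6+20+9+18 = 106
O - X - K - G - V - F - O: 23+30+25+19+20+19 = 136
O - X - K - G - F - V - O: 23+30+25+9+20+11 = 118
O - X - K - F - V - G - O: 23+30+26+20+19+18 = 136
O - X - K - F - G - V - O: 23+30+26+9+19+11 = 118
O - X - G - V - K - F - O: 23+5+19+6+26+19 = 98
O - X - G - V - F - K - O: 23+5+19+20+26+17 = 110
… (46 more)
O - V - K - G - X - F - O: 11+6+25+5+4+19 = 70  ← best
The minimum is 70.
One optimal route: O → V → K → G → X → F → O (or its reverse).

Shortest round trip = 70 miles.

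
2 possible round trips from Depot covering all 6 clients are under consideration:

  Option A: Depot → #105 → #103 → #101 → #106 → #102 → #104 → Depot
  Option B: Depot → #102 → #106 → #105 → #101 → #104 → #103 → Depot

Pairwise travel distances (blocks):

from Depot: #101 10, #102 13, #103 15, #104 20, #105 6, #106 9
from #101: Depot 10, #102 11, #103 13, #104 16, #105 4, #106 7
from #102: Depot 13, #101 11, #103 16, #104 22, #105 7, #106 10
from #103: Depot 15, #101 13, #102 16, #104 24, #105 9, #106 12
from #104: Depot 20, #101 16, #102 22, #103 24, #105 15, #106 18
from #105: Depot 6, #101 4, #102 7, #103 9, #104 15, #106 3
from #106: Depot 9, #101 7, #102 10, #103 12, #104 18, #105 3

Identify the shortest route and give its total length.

Option A: 6 + 9 + 13 + 7 + 10 + 22 + 20 = 87
Option B: 13 + 10 + 3 + 4 + 16 + 24 + 15 = 85

85 blocks — Option B is the shortest.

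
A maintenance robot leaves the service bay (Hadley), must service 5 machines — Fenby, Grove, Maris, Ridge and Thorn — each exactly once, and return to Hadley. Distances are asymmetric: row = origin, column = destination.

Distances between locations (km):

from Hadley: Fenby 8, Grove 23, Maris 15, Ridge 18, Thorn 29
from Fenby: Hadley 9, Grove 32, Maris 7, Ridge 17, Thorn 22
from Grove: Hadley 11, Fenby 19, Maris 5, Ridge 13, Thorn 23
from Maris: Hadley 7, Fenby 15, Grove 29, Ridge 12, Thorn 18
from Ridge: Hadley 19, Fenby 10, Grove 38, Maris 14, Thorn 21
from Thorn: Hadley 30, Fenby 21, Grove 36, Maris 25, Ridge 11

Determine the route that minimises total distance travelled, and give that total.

Hadley-Fenby-Grove-Maris-Ridge-Thorn-Hadley: 8+32+5+12+21+30 = 108
Hadley-Fenby-Grove-Maris-Thorn-Ridge-Hadley: 8+32+5+18+11+19 = 93
Hadley-Fenby-Grove-Ridge-Maris-Thorn-Hadley: 8+32+13+14+18+30 = 115
Hadley-Fenby-Grove-Ridge-Thorn-Maris-Hadley: 8+32+13+21+25+7 = 106
Hadley-Fenby-Grove-Thorn-Maris-Ridge-Hadley: 8+32+23+25+12+19 = 119
Hadley-Fenby-Grove-Thorn-Ridge-Maris-Hadley: 8+32+23+11+14+7 = 95
Hadley-Fenby-Maris-Grove-Ridge-Thorn-Hadley: 8+7+29+13+21+30 = 108
Hadley-Fenby-Maris-Grove-Thorn-Ridge-Hadley: 8+7+29+23+11+19 = 97
Hadley-Fenby-Maris-Ridge-Grove-Thorn-Hadley: 8+7+12+38+23+30 = 118
Hadley-Fenby-Maris-Ridge-Thorn-Grove-Hadley: 8+7+12+21+36+11 = 95
Hadley-Fenby-Maris-Thorn-Grove-Ridge-Hadley: 8+7+18+36+13+19 = 101
Hadley-Fenby-Maris-Thorn-Ridge-Grove-Hadley: 8+7+18+11+38+11 = 93
Hadley-Fenby-Ridge-Grove-Maris-Thorn-Hadley: 8+17+38+5+18+30 = 116
Hadley-Fenby-Ridge-Grove-Thorn-Maris-Hadley: 8+17+38+23+25+7 = 118
… (106 more)
Hadley-Grove-Maris-Thorn-Ridge-Fenby-Hadley: 23+5+18+11+10+9 = 76  ← best
The minimum is 76.
One optimal route: Hadley → Grove → Maris → Thorn → Ridge → Fenby → Hadley.

Minimum total distance: 76 km.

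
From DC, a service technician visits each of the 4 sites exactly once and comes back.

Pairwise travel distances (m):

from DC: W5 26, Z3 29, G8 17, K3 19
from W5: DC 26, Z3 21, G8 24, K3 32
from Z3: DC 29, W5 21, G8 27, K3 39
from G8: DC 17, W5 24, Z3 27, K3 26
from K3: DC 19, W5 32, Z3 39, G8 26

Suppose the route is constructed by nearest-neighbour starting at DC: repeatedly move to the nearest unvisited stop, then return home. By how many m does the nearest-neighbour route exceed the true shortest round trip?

DC: G8=17, K3=19, W5=26, Z3=29 ⇒ G8
G8: W5=24, K3=26, Z3=27 ⇒ W5
W5: Z3=21, K3=32 ⇒ Z3
Z3: K3=39 ⇒ K3
NN route DC → G8 → W5 → Z3 → K3 → DC costs 120.
Optimal: DC → G8 → Z3 → W5 → K3 → DC costs 116 (by enumerating all 12 distinct tours).
Excess = 120 − 116 = 4.

The nearest-neighbour route is 4 m longer than optimal.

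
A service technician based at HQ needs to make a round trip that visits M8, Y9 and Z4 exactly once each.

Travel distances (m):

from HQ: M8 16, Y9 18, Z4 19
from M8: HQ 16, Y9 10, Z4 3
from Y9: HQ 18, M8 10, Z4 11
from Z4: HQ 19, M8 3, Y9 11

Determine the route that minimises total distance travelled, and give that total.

Minimum total distance: 48 m.

There are 3 distinct closed tours to check (reversals are equivalent).
HQ-M8-Y9-Z4-HQ: 16+10+11+19 = 56
HQ-M8-Z4-Y9-HQ: 16+3+11+18 = 48
HQ-Y9-M8-Z4-HQ: 18+10+3+19 = 50
The minimum is 48.
One optimal route: HQ → M8 → Z4 → Y9 → HQ (or its reverse).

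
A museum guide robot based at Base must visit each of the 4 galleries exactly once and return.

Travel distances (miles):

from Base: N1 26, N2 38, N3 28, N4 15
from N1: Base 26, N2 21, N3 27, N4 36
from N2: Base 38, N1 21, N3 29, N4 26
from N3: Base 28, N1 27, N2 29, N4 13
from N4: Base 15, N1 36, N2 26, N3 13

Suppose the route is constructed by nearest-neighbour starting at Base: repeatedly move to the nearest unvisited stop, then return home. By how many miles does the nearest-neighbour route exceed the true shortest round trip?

From Base: N4=15, N1=26, N3=28, N2=38 → choose N4 (15).
From N4: N3=13, N2=26, N1=36 → choose N3 (13).
From N3: N1=27, N2=29 → choose N1 (27).
From N1: N2=21 → choose N2 (21).
NN route Base → N4 → N3 → N1 → N2 → Base costs 114.
Optimal: Base → N1 → N2 → N3 → N4 → Base costs 104 (by enumerating all 12 distinct tours).
Excess = 114 − 104 = 10.

10 miles longer than the optimal tour.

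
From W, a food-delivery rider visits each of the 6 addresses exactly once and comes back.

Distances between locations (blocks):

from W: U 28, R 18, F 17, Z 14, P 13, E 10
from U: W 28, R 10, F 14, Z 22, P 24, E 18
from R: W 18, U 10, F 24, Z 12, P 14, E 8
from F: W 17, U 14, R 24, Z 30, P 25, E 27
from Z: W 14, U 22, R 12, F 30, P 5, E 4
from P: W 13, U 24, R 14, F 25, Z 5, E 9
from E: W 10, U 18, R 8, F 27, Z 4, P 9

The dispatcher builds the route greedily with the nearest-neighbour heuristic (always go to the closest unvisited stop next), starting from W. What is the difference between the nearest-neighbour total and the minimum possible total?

W: E=10, P=13, Z=14, F=17, R=18, U=28 ⇒ E
E: Z=4, R=8, P=9, U=18, F=27 ⇒ Z
Z: P=5, R=12, U=22, F=30 ⇒ P
P: R=14, U=24, F=25 ⇒ R
R: U=10, F=24 ⇒ U
U: F=14 ⇒ F
NN route W → E → Z → P → R → U → F → W costs 74.
Optimal: W → F → U → R → E → Z → P → W costs 71 (by enumerating all 360 distinct tours).
Excess = 74 − 71 = 3.

Excess over optimum: 3 blocks.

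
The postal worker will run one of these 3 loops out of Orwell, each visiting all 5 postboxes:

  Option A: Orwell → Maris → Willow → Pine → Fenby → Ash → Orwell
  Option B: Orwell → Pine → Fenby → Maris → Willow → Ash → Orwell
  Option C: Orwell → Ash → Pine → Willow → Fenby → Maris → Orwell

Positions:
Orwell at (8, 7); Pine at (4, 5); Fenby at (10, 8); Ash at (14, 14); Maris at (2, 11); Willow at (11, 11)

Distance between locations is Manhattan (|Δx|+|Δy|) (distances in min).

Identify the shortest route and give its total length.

Option A: 10 + 9 + 13 + 9 + 10 + 13 = 64
Option B: 6 + 9 + 11 + 9 + 6 + 13 = 54
Option C: 13 + 19 + 13 + 4 + 11 + 10 = 70

Shortest is Option B, total 54 min.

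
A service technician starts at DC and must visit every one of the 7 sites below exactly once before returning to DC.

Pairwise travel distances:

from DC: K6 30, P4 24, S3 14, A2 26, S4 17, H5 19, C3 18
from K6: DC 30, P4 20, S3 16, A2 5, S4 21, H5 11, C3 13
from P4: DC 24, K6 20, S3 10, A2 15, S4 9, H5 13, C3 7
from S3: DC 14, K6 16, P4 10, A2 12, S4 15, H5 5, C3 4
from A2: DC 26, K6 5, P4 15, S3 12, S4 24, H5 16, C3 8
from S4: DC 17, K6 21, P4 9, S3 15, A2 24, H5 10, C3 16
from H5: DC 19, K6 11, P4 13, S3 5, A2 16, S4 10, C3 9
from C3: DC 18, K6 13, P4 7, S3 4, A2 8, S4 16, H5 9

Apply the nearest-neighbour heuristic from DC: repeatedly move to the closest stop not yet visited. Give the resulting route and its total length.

From DC: distances to unvisited — S3=14, S4=17, C3=18, H5=19, P4=24, A2=26, K6=30. Nearest is S3 (14).
From S3: distances to unvisited — C3=4, H5=5, P4=10, A2=12, S4=15, K6=16. Nearest is C3 (4).
From C3: distances to unvisited — P4=7, A2=8, H5=9, K6=13, S4=16. Nearest is P4 (7).
From P4: distances to unvisited — S4=9, H5=13, A2=15, K6=20. Nearest is S4 (9).
From S4: distances to unvisited — H5=10, K6=21, A2=24. Nearest is H5 (10).
From H5: distances to unvisited — K6=11, A2=16. Nearest is K6 (11).
From K6: distances to unvisited — A2=5. Nearest is A2 (5).
Return A2→DC: 26.
Total = 14 + 4 + 7 + 9 + 10 + 11 + 5 + 26 = 86.

Total distance 86 via the nearest-neighbour route DC → S3 → C3 → P4 → S4 → H5 → K6 → A2 → DC.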